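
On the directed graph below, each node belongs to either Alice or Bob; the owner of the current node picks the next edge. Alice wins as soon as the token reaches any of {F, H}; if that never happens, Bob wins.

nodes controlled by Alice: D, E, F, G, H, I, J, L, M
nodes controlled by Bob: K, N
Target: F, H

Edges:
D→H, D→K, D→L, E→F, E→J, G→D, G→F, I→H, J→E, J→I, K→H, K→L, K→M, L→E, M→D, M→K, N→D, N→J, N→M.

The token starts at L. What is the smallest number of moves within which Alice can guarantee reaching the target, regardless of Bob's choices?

A0 = {F, H}
A1: add {D, E, G, I} — D (Alice) has D→H; E (Alice) has E→F; G (Alice) has G→F; I (Alice) has I→H.
A2: add {J, L, M} — J (Alice) has J→E; L (Alice) has L→E; M (Alice) has M→D.
L enters the attractor at level 2, so Alice can force the target in 2 moves from there.

2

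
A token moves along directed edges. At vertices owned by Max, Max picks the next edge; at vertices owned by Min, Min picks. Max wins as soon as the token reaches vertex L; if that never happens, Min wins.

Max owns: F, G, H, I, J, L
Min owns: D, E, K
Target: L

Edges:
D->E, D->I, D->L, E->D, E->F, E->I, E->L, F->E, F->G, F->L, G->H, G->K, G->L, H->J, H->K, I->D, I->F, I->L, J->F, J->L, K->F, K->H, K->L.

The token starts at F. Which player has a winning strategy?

A0 = {L}
A1: add {F, G, I, J} — F (Max) has F→L; G (Max) has G→L; I (Max) has I→L; J (Max) has J→L.
F ∈ A1, so Max can force the target.

Max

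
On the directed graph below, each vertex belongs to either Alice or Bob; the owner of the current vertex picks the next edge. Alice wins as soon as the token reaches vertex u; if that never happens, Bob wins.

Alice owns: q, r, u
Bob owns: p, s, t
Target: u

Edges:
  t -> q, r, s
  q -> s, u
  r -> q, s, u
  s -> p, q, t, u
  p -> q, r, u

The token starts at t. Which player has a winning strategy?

Bob

A0 = {u}
A1: add {q, r} — q (Alice) has q→u; r (Alice) has r→u.
A2: add {p} — p (Bob): all of {q, r, u} already in.
A3 = A2; e.g. s (Bob) can still go to t. Fixed point.
t never enters the attractor, so Bob can avoid the target forever.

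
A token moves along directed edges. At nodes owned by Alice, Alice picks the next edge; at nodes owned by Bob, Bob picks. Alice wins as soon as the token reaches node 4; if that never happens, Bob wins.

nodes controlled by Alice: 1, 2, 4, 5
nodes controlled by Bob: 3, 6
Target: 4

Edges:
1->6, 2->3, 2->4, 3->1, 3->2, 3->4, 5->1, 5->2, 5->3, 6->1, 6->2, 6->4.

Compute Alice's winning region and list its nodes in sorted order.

A0 = {4}
A1: add {2} — 2 (Alice) has 2→4.
A2: add {5} — 5 (Alice) has 5→2.
A3 = A2; e.g. 1 (Alice) has no edge into A2. Fixed point.
Alice's winning region = {2, 4, 5}.

2, 4, 5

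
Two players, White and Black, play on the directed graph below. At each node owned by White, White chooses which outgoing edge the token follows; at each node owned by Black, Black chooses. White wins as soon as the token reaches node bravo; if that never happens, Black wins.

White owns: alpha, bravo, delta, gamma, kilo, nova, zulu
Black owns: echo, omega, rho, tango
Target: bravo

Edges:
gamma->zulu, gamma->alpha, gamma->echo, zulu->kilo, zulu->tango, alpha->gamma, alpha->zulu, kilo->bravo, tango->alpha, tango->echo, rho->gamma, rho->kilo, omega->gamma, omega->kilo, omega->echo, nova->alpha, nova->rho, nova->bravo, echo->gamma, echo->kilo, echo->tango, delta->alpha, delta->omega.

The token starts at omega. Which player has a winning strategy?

Black

A0 = {bravo}
A1: add {kilo, nova} — kilo (White) has kilo→bravo; nova (White) has nova→bravo.
A2: add {zulu} — zulu (White) has zulu→kilo.
A3: add {alpha, gamma} — gamma (White) has gamma→zulu; alpha (White) has alpha→zulu.
A4: add {delta, rho} — rho (Black): all of {gamma, kilo} already in; delta (White) has delta→alpha.
A5 = A4; e.g. tango (Black) can still go to echo. Fixed point.
omega never enters the attractor, so Black can avoid the target forever.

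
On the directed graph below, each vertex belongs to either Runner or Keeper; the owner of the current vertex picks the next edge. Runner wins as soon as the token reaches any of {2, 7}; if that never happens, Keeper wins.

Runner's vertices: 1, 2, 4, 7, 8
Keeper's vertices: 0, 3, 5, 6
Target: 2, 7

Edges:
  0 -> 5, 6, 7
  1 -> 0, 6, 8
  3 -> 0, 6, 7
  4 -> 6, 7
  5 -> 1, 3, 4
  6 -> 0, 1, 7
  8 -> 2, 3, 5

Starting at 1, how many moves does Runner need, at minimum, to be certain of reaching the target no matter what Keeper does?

A0 = {2, 7}
A1: add {4, 8} — 4 (Runner) has 4→7; 8 (Runner) has 8→2.
A2: add {1} — 1 (Runner) has 1→8.
A3 = A2; e.g. 0 (Keeper) can still go to 5. Fixed point.
1 enters the attractor at level 2, so Runner can force the target in 2 moves from there.

2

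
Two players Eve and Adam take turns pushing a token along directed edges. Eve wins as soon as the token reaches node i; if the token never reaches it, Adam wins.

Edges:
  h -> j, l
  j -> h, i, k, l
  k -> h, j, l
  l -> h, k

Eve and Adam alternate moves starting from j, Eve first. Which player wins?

Eve

Track states (vertex, player-to-move).
A0 = {(i,Eve), (i,Adam)}
A1: add {(j,Eve)}.
(j,Eve) ∈ A1 ⇒ Eve forces the target.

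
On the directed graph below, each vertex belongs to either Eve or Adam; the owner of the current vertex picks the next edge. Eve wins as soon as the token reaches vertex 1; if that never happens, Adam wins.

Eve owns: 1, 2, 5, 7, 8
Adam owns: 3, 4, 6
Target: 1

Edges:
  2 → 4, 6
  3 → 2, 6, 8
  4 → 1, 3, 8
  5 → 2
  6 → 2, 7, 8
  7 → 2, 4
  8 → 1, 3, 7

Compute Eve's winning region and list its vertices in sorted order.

1, 8

A0 = {1}
A1: add {8} — 8 (Eve) has 8→1.
A2 = A1; e.g. 2 (Eve) has no edge into A1. Fixed point.
Eve's winning region = {1, 8}.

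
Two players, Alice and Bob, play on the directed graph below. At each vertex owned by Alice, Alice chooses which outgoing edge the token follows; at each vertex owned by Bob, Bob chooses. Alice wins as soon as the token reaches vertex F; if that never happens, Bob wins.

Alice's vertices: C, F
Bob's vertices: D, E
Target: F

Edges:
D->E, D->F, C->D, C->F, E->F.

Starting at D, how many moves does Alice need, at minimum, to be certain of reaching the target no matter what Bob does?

A0 = {F}
A1: add {C, E} — C (Alice) has C→F; E (Bob): all of {F} already in.
A2: add {D} — D (Bob): all of {E, F} already in.
A2 = all vertices. Fixed point.
D enters the attractor at level 2, so Alice can force the target in 2 moves from there.

2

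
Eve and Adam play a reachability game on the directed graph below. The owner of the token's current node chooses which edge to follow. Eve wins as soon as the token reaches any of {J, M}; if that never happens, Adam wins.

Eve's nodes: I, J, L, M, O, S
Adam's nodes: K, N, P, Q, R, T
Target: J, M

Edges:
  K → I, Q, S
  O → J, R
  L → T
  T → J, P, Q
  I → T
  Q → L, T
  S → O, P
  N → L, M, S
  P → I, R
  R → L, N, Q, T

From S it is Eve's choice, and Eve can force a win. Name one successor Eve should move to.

O

A0 = {J, M}
A1: add {O} — O (Eve) has O→J.
A2: add {S} — S (Eve) has S→O.
A3 = A2; e.g. I (Eve) has no edge into A2. Fixed point.
From S, successor O is in the attractor (rank 1); the other successor P is not.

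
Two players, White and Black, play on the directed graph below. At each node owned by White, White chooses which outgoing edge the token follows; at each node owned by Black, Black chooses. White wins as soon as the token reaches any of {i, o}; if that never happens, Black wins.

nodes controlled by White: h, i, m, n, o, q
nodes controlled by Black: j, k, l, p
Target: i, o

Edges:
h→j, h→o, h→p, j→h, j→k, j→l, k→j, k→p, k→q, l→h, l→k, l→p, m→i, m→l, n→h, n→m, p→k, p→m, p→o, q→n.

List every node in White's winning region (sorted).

A0 = {i, o}
A1: add {h, m} — h (White) has h→o; m (White) has m→i.
A2: add {n} — n (White) has n→h.
A3: add {q} — q (White) has q→n.
A4 = A3; e.g. j (Black) can still go to k. Fixed point.
White's winning region = {h, i, m, n, o, q}.

h, i, m, n, o, q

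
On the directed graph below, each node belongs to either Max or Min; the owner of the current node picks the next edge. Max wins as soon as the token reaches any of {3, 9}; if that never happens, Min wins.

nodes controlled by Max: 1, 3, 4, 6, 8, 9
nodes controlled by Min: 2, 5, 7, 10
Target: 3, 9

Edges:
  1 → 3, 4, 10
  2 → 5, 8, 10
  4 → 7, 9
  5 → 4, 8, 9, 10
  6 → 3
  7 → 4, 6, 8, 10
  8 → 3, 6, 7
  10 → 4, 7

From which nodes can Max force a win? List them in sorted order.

A0 = {3, 9}
A1: add {1, 4, 6, 8} — 1 (Max) has 1→3; 4 (Max) has 4→9; 6 (Max) has 6→3; 8 (Max) has 8→3.
A2 = A1; e.g. 2 (Min) can still go to 5. Fixed point.
Max's winning region = {1, 3, 4, 6, 8, 9}.

1, 3, 4, 6, 8, 9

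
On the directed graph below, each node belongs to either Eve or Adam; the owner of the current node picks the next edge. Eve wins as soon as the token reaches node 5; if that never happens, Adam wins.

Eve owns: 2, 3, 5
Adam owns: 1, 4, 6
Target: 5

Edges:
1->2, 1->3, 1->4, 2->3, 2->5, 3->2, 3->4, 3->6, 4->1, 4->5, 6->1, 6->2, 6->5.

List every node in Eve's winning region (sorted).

2, 3, 5

A0 = {5}
A1: add {2} — 2 (Eve) has 2→5.
A2: add {3} — 3 (Eve) has 3→2.
A3 = A2; e.g. 1 (Adam) can still go to 4. Fixed point.
Eve's winning region = {2, 3, 5}.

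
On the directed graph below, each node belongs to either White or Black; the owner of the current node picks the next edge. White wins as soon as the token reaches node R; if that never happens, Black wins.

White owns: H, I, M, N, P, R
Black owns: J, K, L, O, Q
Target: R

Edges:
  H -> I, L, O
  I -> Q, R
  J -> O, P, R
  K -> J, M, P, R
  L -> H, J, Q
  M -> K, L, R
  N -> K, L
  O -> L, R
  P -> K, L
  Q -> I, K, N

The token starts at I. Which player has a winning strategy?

A0 = {R}
A1: add {I, M} — I (White) has I→R; M (White) has M→R.
I ∈ A1, so White can force the target.

White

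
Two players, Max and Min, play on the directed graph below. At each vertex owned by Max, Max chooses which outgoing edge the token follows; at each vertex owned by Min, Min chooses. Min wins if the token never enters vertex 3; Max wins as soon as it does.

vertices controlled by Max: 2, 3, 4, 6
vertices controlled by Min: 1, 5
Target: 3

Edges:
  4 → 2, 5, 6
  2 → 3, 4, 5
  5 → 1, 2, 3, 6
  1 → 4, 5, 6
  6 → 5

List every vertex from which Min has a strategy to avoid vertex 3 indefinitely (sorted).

A0 = {3}
A1: add {2} — 2 (Max) has 2→3.
A2: add {4} — 4 (Max) has 4→2.
A3 = A2; e.g. 1 (Min) can still go to 5. Fixed point.
Max's attractor = {2, 3, 4}; Min avoids the target exactly from the complement.

1, 5, 6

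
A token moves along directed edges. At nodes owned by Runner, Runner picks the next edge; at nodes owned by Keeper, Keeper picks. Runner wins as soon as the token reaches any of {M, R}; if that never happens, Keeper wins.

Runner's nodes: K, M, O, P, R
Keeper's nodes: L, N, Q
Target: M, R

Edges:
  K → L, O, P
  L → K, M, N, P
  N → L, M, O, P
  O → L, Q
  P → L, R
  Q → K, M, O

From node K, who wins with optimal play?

Runner

A0 = {M, R}
A1: add {P} — P (Runner) has P→R.
A2: add {K} — K (Runner) has K→P.
A3 = A2; e.g. L (Keeper) can still go to N. Fixed point.
K ∈ A2, so Runner can force the target.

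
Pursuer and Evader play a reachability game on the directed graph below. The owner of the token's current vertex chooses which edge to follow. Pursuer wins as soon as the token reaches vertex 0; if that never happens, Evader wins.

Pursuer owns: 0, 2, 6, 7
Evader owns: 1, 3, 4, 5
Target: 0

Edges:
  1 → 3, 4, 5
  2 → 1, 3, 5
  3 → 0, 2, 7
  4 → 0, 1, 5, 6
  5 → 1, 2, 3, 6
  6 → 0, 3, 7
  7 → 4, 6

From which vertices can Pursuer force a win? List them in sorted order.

0, 6, 7

A0 = {0}
A1: add {6} — 6 (Pursuer) has 6→0.
A2: add {7} — 7 (Pursuer) has 7→6.
A3 = A2; e.g. 1 (Evader) can still go to 3. Fixed point.
Pursuer's winning region = {0, 6, 7}.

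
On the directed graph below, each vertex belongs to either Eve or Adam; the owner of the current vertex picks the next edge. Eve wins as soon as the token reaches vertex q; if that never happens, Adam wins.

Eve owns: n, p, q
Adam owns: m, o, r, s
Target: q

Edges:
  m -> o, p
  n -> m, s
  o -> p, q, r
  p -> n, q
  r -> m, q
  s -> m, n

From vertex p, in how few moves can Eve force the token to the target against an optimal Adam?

1

A0 = {q}
A1: add {p} — p (Eve) has p→q.
A2 = A1; e.g. m (Adam) can still go to o. Fixed point.
p enters the attractor at level 1, so Eve can force the target in 1 move from there.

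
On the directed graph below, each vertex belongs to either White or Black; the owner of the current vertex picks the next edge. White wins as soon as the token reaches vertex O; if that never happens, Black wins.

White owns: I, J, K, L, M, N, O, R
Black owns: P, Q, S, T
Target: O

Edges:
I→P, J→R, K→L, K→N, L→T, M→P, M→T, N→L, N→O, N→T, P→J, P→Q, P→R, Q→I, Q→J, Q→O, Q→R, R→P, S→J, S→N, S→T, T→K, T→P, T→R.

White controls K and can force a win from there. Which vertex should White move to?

A0 = {O}
A1: add {N} — N (White) has N→O.
A2: add {K} — K (White) has K→N.
A3 = A2; e.g. I (White) has no edge into A2. Fixed point.
From K, successor N is in the attractor (rank 1); the other successor L is not.

N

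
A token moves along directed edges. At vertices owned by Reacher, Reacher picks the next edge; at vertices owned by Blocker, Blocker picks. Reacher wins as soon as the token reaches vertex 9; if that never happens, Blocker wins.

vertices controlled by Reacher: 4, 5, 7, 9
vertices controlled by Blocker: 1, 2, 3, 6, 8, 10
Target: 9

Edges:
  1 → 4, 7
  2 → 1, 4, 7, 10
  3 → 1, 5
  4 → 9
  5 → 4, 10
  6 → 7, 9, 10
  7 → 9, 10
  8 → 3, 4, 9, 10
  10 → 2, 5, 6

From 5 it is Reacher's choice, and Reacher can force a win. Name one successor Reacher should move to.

4

A0 = {9}
A1: add {4, 7} — 4 (Reacher) has 4→9; 7 (Reacher) has 7→9.
A2: add {1, 5} — 1 (Blocker): all of {4, 7} already in; 5 (Reacher) has 5→4.
A3: add {3} — 3 (Blocker): all of {1, 5} already in.
A4 = A3; e.g. 2 (Blocker) can still go to 10. Fixed point.
From 5, successor 4 is in the attractor (rank 1); the other successor 10 is not.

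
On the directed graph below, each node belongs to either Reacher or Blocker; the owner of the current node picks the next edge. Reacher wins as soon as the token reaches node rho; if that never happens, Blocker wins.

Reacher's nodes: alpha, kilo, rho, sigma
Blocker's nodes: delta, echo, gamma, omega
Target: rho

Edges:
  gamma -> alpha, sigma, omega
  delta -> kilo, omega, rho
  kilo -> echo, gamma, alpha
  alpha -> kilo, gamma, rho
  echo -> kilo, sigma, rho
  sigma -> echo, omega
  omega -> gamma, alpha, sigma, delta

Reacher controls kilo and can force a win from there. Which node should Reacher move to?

alpha

A0 = {rho}
A1: add {alpha} — alpha (Reacher) has alpha→rho.
A2: add {kilo} — kilo (Reacher) has kilo→alpha.
A3 = A2; e.g. echo (Blocker) can still go to sigma. Fixed point.
From kilo, successor alpha is in the attractor (rank 1); the other successors echo, gamma are not.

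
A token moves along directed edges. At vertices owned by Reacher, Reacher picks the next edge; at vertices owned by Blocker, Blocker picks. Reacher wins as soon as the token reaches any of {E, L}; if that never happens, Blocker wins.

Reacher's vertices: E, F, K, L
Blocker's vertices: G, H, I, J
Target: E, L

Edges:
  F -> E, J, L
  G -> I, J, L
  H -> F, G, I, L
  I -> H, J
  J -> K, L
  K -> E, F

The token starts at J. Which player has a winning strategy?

A0 = {E, L}
A1: add {F, K} — F (Reacher) has F→E; K (Reacher) has K→E.
A2: add {J} — J (Blocker): all of {K, L} already in.
A3 = A2; e.g. G (Blocker) can still go to I. Fixed point.
J ∈ A2, so Reacher can force the target.

Reacher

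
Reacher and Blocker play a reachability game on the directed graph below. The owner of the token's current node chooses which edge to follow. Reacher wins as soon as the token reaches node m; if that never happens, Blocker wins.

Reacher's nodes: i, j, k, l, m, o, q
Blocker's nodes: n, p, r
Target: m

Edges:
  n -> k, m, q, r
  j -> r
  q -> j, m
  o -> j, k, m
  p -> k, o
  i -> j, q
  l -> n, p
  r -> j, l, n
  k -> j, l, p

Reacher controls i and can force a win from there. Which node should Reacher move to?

q

A0 = {m}
A1: add {o, q} — o (Reacher) has o→m; q (Reacher) has q→m.
A2: add {i} — i (Reacher) has i→q.
A3 = A2; e.g. j (Reacher) has no edge into A2. Fixed point.
From i, successor q is in the attractor (rank 1); the other successor j is not.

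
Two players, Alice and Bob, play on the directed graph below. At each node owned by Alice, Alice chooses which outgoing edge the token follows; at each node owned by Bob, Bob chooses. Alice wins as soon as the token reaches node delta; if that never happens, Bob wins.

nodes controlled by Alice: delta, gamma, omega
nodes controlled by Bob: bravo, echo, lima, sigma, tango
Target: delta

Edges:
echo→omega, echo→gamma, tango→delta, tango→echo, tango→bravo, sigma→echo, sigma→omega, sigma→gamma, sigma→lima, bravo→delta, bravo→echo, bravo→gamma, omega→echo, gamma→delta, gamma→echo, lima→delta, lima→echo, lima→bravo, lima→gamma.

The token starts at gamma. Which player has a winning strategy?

A0 = {delta}
A1: add {gamma} — gamma (Alice) has gamma→delta.
A2 = A1; e.g. echo (Bob) can still go to omega. Fixed point.
gamma ∈ A1, so Alice can force the target.

Alice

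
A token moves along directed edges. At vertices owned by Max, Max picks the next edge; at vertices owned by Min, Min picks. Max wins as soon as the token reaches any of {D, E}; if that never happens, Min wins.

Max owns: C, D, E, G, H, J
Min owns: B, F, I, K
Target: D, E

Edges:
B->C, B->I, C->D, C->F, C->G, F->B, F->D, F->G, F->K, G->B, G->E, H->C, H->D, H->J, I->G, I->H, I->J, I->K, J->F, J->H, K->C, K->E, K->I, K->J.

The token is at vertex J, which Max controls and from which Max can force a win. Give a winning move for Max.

H

A0 = {D, E}
A1: add {C, G, H} — C (Max) has C→D; G (Max) has G→E; H (Max) has H→D.
A2: add {J} — J (Max) has J→H.
A3 = A2; e.g. B (Min) can still go to I. Fixed point.
From J, successor H is in the attractor (rank 1); the other successor F is not.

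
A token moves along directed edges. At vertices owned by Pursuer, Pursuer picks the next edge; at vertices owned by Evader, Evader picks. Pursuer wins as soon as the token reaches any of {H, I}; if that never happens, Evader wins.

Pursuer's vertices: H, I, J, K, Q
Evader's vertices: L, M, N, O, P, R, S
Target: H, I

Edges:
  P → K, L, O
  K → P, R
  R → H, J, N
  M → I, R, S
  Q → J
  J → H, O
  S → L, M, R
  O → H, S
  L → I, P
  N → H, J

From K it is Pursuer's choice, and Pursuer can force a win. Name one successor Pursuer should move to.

A0 = {H, I}
A1: add {J} — J (Pursuer) has J→H.
A2: add {N, Q} — N (Evader): all of {H, J} already in; Q (Pursuer) has Q→J.
A3: add {R} — R (Evader): all of {H, J, N} already in.
A4: add {K} — K (Pursuer) has K→R.
A5 = A4; e.g. L (Evader) can still go to P. Fixed point.
From K, successor R is in the attractor (rank 3); the other successor P is not.

R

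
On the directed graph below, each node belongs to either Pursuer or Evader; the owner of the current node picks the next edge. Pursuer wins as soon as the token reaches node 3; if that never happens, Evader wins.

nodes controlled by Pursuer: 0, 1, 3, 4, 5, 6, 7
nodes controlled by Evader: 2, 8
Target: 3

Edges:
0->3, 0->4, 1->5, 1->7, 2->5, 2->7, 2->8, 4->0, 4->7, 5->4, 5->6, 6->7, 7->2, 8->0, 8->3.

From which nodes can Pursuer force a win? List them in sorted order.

0, 1, 3, 4, 5, 8

A0 = {3}
A1: add {0} — 0 (Pursuer) has 0→3.
A2: add {4, 8} — 4 (Pursuer) has 4→0; 8 (Evader): all of {0, 3} already in.
A3: add {5} — 5 (Pursuer) has 5→4.
A4: add {1} — 1 (Pursuer) has 1→5.
A5 = A4; e.g. 2 (Evader) can still go to 7. Fixed point.
Pursuer's winning region = {0, 1, 3, 4, 5, 8}.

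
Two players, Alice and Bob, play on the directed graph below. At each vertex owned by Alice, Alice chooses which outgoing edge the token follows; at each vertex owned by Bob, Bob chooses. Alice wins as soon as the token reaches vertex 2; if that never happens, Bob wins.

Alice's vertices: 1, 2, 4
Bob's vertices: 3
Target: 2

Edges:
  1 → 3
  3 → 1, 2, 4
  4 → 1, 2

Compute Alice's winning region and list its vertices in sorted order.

A0 = {2}
A1: add {4} — 4 (Alice) has 4→2.
A2 = A1; e.g. 1 (Alice) has no edge into A1. Fixed point.
Alice's winning region = {2, 4}.

2, 4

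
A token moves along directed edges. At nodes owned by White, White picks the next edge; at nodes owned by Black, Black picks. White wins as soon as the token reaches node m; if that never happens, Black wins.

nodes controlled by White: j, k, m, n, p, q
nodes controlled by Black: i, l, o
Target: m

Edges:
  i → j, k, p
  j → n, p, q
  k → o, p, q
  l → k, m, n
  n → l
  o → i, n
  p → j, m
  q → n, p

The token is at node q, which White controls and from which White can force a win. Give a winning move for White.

A0 = {m}
A1: add {p} — p (White) has p→m.
A2: add {j, k, q} — j (White) has j→p; k (White) has k→p; q (White) has q→p.
A3: add {i} — i (Black): all of {j, k, p} already in.
A4 = A3; e.g. l (Black) can still go to n. Fixed point.
From q, successor p is in the attractor (rank 1); the other successor n is not.

p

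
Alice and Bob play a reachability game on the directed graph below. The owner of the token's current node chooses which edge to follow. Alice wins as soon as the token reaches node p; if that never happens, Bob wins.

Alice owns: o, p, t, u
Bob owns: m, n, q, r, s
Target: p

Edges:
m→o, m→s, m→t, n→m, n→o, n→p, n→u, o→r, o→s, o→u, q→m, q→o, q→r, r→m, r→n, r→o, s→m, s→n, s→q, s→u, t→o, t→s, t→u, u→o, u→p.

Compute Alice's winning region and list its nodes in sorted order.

o, p, t, u

A0 = {p}
A1: add {u} — u (Alice) has u→p.
A2: add {o, t} — o (Alice) has o→u; t (Alice) has t→u.
A3 = A2; e.g. m (Bob) can still go to s. Fixed point.
Alice's winning region = {o, p, t, u}.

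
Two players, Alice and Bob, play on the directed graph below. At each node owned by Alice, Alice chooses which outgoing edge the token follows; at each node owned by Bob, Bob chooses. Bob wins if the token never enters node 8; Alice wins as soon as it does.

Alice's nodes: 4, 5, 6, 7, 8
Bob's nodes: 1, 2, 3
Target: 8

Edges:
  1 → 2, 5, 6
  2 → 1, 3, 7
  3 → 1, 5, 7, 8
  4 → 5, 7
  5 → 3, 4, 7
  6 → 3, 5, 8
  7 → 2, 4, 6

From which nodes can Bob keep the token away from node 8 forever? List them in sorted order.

A0 = {8}
A1: add {6} — 6 (Alice) has 6→8.
A2: add {7} — 7 (Alice) has 7→6.
A3: add {4, 5} — 4 (Alice) has 4→7; 5 (Alice) has 5→7.
A4 = A3; e.g. 1 (Bob) can still go to 2. Fixed point.
Alice's attractor = {4, 5, 6, 7, 8}; Bob avoids the target exactly from the complement.

1, 2, 3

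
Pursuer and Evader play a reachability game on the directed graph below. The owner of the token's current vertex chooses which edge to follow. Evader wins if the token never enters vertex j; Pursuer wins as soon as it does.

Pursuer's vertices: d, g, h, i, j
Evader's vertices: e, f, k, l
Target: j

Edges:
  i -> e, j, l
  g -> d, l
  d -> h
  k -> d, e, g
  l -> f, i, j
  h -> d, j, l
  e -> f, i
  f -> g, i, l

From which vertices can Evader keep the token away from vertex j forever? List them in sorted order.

e, f, k, l

A0 = {j}
A1: add {h, i} — h (Pursuer) has h→j; i (Pursuer) has i→j.
A2: add {d} — d (Pursuer) has d→h.
A3: add {g} — g (Pursuer) has g→d.
A4 = A3; e.g. e (Evader) can still go to f. Fixed point.
Pursuer's attractor = {d, g, h, i, j}; Evader avoids the target exactly from the complement.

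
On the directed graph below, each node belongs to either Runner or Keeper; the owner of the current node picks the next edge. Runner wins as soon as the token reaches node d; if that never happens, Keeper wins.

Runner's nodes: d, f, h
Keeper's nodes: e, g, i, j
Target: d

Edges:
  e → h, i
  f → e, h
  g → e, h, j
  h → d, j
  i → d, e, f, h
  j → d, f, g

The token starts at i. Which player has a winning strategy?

A0 = {d}
A1: add {h} — h (Runner) has h→d.
A2: add {f} — f (Runner) has f→h.
A3 = A2; e.g. e (Keeper) can still go to i. Fixed point.
i never enters the attractor, so Keeper can avoid the target forever.

Keeper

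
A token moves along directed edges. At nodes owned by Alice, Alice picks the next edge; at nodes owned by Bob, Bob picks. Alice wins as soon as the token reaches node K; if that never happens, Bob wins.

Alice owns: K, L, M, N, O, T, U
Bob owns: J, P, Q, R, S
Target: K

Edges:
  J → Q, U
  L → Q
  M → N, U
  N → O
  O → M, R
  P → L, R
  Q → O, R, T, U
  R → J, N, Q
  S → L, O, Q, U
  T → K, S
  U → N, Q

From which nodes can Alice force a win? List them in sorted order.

K, T

A0 = {K}
A1: add {T} — T (Alice) has T→K.
A2 = A1; e.g. J (Bob) can still go to Q. Fixed point.
Alice's winning region = {K, T}.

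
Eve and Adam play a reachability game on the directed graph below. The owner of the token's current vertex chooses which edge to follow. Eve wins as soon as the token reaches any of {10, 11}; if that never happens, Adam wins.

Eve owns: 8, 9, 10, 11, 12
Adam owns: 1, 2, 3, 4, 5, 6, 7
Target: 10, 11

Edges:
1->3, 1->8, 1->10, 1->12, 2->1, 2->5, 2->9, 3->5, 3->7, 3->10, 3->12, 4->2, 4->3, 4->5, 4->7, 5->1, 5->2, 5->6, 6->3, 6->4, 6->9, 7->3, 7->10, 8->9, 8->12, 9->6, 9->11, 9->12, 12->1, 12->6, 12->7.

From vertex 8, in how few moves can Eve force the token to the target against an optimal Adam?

2

A0 = {10, 11}
A1: add {9} — 9 (Eve) has 9→11.
A2: add {8} — 8 (Eve) has 8→9.
A3 = A2; e.g. 1 (Adam) can still go to 3. Fixed point.
8 enters the attractor at level 2, so Eve can force the target in 2 moves from there.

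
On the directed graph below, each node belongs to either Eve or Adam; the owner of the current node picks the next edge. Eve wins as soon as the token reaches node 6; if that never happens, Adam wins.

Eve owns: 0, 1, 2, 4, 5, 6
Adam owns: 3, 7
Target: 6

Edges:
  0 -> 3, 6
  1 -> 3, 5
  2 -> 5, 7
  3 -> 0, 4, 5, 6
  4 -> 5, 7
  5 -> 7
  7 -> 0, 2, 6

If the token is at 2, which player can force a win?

Adam

A0 = {6}
A1: add {0} — 0 (Eve) has 0→6.
A2 = A1; e.g. 1 (Eve) has no edge into A1. Fixed point.
2 never enters the attractor, so Adam can avoid the target forever.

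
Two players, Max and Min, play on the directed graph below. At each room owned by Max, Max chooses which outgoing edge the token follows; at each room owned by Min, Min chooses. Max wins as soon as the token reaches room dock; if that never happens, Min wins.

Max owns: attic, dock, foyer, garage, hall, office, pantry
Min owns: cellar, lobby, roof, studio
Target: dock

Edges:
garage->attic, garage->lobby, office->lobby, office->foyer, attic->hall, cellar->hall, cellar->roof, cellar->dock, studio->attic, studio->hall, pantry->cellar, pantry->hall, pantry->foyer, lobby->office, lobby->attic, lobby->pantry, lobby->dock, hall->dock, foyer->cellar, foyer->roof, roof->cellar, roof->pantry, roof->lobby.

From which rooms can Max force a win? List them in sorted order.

attic, dock, garage, hall, pantry, studio

A0 = {dock}
A1: add {hall} — hall (Max) has hall→dock.
A2: add {attic, pantry} — attic (Max) has attic→hall; pantry (Max) has pantry→hall.
A3: add {garage, studio} — garage (Max) has garage→attic; studio (Min): all of {attic, hall} already in.
A4 = A3; e.g. office (Max) has no edge into A3. Fixed point.
Max's winning region = {attic, dock, garage, hall, pantry, studio}.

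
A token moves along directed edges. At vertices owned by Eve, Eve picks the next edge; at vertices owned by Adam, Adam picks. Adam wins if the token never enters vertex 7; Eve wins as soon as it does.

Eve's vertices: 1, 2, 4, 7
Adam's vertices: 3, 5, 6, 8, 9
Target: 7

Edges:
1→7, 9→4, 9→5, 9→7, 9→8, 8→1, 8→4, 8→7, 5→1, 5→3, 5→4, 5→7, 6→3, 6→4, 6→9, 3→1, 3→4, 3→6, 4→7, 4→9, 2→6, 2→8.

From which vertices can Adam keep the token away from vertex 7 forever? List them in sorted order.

A0 = {7}
A1: add {1, 4} — 1 (Eve) has 1→7; 4 (Eve) has 4→7.
A2: add {8} — 8 (Adam): all of {1, 4, 7} already in.
A3: add {2} — 2 (Eve) has 2→8.
A4 = A3; e.g. 3 (Adam) can still go to 6. Fixed point.
Eve's attractor = {1, 2, 4, 7, 8}; Adam avoids the target exactly from the complement.

3, 5, 6, 9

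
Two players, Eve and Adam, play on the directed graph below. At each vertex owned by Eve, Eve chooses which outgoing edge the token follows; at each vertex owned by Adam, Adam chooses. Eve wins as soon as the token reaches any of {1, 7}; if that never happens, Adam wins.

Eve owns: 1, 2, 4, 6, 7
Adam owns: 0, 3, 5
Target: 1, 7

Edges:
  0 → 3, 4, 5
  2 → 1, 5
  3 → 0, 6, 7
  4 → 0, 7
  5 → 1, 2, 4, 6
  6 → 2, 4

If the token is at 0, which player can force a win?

Adam

A0 = {1, 7}
A1: add {2, 4} — 2 (Eve) has 2→1; 4 (Eve) has 4→7.
A2: add {6} — 6 (Eve) has 6→2.
A3: add {5} — 5 (Adam): all of {1, 2, 4, 6} already in.
A4 = A3; e.g. 0 (Adam) can still go to 3. Fixed point.
0 never enters the attractor, so Adam can avoid the target forever.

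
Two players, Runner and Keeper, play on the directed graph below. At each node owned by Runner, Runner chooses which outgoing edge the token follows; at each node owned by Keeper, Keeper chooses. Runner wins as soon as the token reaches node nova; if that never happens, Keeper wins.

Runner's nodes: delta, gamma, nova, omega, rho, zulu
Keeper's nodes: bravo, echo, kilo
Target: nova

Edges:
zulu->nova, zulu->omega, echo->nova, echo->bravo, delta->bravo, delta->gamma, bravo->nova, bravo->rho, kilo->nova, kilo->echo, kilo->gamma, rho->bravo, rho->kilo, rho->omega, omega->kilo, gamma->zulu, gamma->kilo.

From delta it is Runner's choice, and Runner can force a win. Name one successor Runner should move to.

A0 = {nova}
A1: add {zulu} — zulu (Runner) has zulu→nova.
A2: add {gamma} — gamma (Runner) has gamma→zulu.
A3: add {delta} — delta (Runner) has delta→gamma.
A4 = A3; e.g. echo (Keeper) can still go to bravo. Fixed point.
From delta, successor gamma is in the attractor (rank 2); the other successor bravo is not.

gamma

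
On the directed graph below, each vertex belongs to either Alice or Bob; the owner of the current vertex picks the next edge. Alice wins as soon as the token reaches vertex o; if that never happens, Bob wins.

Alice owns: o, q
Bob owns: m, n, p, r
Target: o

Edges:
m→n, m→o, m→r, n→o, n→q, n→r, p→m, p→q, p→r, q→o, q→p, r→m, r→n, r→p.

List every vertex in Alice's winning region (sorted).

A0 = {o}
A1: add {q} — q (Alice) has q→o.
A2 = A1; e.g. m (Bob) can still go to n. Fixed point.
Alice's winning region = {o, q}.

o, q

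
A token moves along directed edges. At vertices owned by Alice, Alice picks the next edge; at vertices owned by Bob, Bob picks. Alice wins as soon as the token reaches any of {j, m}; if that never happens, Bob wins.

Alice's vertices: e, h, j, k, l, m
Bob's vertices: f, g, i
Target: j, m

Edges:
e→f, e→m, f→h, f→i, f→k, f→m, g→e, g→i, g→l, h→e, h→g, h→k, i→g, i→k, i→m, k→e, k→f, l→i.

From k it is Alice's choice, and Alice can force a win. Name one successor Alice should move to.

e

A0 = {j, m}
A1: add {e} — e (Alice) has e→m.
A2: add {h, k} — h (Alice) has h→e; k (Alice) has k→e.
A3 = A2; e.g. f (Bob) can still go to i. Fixed point.
From k, successor e is in the attractor (rank 1); the other successor f is not.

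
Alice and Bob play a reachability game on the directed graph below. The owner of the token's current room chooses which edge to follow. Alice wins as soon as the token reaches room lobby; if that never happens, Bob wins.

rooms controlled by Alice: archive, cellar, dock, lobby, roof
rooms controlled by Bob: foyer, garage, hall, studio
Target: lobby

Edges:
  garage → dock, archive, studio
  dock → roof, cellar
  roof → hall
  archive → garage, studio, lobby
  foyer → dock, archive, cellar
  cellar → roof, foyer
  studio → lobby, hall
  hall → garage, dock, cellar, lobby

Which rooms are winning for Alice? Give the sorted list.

A0 = {lobby}
A1: add {archive} — archive (Alice) has archive→lobby.
A2 = A1; e.g. garage (Bob) can still go to dock. Fixed point.
Alice's winning region = {archive, lobby}.

archive, lobby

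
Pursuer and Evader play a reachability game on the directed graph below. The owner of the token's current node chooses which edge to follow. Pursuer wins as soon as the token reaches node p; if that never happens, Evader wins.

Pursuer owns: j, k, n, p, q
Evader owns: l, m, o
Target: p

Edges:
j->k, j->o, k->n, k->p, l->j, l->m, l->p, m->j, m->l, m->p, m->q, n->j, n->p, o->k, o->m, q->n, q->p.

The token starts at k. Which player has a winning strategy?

Pursuer

A0 = {p}
A1: add {k, n, q} — k (Pursuer) has k→p; n (Pursuer) has n→p; q (Pursuer) has q→p.
k ∈ A1, so Pursuer can force the target.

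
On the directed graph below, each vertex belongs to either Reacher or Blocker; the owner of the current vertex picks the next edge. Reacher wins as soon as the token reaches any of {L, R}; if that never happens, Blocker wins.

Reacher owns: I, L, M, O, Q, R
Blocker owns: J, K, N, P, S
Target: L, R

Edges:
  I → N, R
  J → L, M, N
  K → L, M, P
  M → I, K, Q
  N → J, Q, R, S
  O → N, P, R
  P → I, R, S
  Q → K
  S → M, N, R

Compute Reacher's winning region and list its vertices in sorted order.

I, L, M, O, R

A0 = {L, R}
A1: add {I, O} — I (Reacher) has I→R; O (Reacher) has O→R.
A2: add {M} — M (Reacher) has M→I.
A3 = A2; e.g. J (Blocker) can still go to N. Fixed point.
Reacher's winning region = {I, L, M, O, R}.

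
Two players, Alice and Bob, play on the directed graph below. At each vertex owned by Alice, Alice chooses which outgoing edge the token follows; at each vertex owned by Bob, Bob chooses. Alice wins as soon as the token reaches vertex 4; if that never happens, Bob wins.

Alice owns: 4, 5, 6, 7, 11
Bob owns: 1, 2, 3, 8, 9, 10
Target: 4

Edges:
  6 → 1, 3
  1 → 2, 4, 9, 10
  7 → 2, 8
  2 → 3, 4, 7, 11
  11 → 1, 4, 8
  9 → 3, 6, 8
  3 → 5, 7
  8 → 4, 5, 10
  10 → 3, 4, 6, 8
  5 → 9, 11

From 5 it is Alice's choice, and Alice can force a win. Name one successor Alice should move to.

11

A0 = {4}
A1: add {11} — 11 (Alice) has 11→4.
A2: add {5} — 5 (Alice) has 5→11.
A3 = A2; e.g. 1 (Bob) can still go to 2. Fixed point.
From 5, successor 11 is in the attractor (rank 1); the other successor 9 is not.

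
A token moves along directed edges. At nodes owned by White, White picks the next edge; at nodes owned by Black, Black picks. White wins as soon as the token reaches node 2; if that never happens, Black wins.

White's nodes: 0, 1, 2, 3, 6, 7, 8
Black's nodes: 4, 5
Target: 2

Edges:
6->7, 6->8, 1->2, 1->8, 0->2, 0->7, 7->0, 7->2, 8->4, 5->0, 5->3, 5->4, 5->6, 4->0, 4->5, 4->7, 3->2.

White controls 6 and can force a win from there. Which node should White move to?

7

A0 = {2}
A1: add {0, 1, 3, 7} — 0 (White) has 0→2; 1 (White) has 1→2; 3 (White) has 3→2; 7 (White) has 7→2.
A2: add {6} — 6 (White) has 6→7.
A3 = A2; e.g. 4 (Black) can still go to 5. Fixed point.
From 6, successor 7 is in the attractor (rank 1); the other successor 8 is not.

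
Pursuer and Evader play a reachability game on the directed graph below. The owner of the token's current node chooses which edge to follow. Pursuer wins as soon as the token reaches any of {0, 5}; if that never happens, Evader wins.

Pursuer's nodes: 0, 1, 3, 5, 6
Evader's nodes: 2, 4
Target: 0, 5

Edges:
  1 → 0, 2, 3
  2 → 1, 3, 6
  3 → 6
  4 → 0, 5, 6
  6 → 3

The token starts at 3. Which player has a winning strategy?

Evader

A0 = {0, 5}
A1: add {1} — 1 (Pursuer) has 1→0.
A2 = A1; e.g. 2 (Evader) can still go to 3. Fixed point.
3 never enters the attractor, so Evader can avoid the target forever.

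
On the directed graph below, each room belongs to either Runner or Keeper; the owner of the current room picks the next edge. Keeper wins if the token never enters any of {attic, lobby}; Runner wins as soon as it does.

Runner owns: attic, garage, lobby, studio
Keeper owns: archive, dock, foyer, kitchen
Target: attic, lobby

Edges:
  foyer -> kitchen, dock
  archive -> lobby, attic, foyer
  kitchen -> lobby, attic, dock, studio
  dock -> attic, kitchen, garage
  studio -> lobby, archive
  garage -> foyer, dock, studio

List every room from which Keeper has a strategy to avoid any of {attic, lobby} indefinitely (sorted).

archive, dock, foyer, kitchen

A0 = {attic, lobby}
A1: add {studio} — studio (Runner) has studio→lobby.
A2: add {garage} — garage (Runner) has garage→studio.
A3 = A2; e.g. foyer (Keeper) can still go to kitchen. Fixed point.
Runner's attractor = {attic, garage, lobby, studio}; Keeper avoids the target exactly from the complement.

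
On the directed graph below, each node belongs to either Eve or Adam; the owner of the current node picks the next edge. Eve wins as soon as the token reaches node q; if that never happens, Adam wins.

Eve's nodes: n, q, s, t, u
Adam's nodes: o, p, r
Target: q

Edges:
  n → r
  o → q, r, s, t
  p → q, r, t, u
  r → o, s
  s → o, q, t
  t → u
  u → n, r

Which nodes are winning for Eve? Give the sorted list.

q, s

A0 = {q}
A1: add {s} — s (Eve) has s→q.
A2 = A1; e.g. n (Eve) has no edge into A1. Fixed point.
Eve's winning region = {q, s}.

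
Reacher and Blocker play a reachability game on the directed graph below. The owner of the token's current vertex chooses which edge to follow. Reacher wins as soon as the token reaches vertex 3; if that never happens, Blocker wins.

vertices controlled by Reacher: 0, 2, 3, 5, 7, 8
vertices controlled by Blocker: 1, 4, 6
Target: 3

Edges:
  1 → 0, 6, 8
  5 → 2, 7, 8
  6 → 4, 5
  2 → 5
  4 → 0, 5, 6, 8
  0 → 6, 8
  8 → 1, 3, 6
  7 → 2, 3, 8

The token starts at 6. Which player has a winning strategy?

Blocker

A0 = {3}
A1: add {7, 8} — 7 (Reacher) has 7→3; 8 (Reacher) has 8→3.
A2: add {0, 5} — 0 (Reacher) has 0→8; 5 (Reacher) has 5→7.
A3: add {2} — 2 (Reacher) has 2→5.
A4 = A3; e.g. 1 (Blocker) can still go to 6. Fixed point.
6 never enters the attractor, so Blocker can avoid the target forever.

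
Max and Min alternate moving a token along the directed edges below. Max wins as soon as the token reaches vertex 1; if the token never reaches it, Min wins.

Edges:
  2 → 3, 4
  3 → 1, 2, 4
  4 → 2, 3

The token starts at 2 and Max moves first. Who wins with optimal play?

Track states (vertex, player-to-move).
A0 = {(1,Max), (1,Min)}
A1: add {(3,Max)}.
A2 = A1; e.g. (2,Max) stays out. (2,Max) never enters ⇒ Min avoids the target.

Min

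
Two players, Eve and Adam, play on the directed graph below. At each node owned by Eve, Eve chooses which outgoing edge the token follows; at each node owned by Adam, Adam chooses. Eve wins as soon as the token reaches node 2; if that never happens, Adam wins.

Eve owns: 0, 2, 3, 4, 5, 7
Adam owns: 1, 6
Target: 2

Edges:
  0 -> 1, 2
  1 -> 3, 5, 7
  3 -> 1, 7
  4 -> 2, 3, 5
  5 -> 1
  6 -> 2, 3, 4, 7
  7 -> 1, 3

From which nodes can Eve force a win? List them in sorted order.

A0 = {2}
A1: add {0, 4} — 0 (Eve) has 0→2; 4 (Eve) has 4→2.
A2 = A1; e.g. 1 (Adam) can still go to 3. Fixed point.
Eve's winning region = {0, 2, 4}.

0, 2, 4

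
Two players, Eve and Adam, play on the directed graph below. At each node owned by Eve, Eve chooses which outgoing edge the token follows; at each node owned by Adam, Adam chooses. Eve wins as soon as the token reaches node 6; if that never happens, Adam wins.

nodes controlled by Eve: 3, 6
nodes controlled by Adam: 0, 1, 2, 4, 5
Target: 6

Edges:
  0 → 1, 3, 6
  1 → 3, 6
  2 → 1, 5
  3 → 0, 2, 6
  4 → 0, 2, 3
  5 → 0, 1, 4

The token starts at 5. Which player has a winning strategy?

Adam

A0 = {6}
A1: add {3} — 3 (Eve) has 3→6.
A2: add {1} — 1 (Adam): all of {3, 6} already in.
A3: add {0} — 0 (Adam): all of {1, 3, 6} already in.
A4 = A3; e.g. 2 (Adam) can still go to 5. Fixed point.
5 never enters the attractor, so Adam can avoid the target forever.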